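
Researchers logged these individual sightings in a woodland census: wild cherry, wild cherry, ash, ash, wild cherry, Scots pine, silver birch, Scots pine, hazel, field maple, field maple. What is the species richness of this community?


Total individuals logged = 11
Distinct species (count of individuals): wild cherry (3), ash (2), Scots pine (2), silver birch (1), hazel (1), field maple (2)
Species richness = number of distinct species = 6

6


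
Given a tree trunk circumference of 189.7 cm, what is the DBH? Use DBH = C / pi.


DBH = C / pi = 189.7 / 3.141593 = 60.3834 ≈ 60.38 cm

60.38 cm


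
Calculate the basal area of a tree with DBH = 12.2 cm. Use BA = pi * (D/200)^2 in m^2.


D/200 = 12.2/200 = 0.061 m
(D/200)^2 = 0.061^2 = 0.003721
BA = 3.141593 * 0.003721 = 0.0116899 ≈ 0.0117 m^2

0.0117 m^2


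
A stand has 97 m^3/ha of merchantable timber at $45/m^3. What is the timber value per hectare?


Value = 97 * 45 = $4365/ha

$4365/ha


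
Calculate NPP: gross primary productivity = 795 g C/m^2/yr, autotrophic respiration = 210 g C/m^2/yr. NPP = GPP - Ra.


NPP = GPP - Ra = 795 - 210 = 585 g C/m^2/yr

585 g C/m^2/yr


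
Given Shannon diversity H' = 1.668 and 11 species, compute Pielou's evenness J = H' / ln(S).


ln(11) = 2.39790
J = H' / ln(S) = 1.668 / 2.39790 = 0.695609 ≈ 0.6956

0.6956


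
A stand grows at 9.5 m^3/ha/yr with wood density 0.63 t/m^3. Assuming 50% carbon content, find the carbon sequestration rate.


C = 9.5 * 0.63 * 0.5 = 2.9925 ≈ 2.99 t C/ha/yr

2.99 t C/ha/yr


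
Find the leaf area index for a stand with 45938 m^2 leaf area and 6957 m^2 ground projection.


LAI = 45938 / 6957 = 6.6031 ≈ 6.60

6.60


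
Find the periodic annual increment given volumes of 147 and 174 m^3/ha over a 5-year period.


PAI = (V2 - V1) / period = (174 - 147) / 5 = 27 / 5 = 5.40 m^3/ha/yr

5.40 m^3/ha/yr


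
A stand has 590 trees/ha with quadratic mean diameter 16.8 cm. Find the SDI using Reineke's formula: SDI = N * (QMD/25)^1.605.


QMD/25 = 16.8/25 = 0.672
(0.672)^1.605 = exp(1.605 * ln(0.672)) = exp(1.605 * (-0.397497)) = exp(-0.637983) = 0.528357
SDI = 590 * 0.528357 = 311.731 ≈ 312

312


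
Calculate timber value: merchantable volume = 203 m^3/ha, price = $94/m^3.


Value = 203 * 94 = $19082/ha

$19082/ha


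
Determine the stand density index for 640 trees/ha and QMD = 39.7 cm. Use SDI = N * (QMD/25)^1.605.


QMD/25 = 39.7/25 = 1.588
(1.588)^1.605 = exp(1.605 * ln(1.588)) = exp(1.605 * 0.462475) = exp(0.742272) = 2.10070
SDI = 640 * 2.10070 = 1344.45 ≈ 1344

1344


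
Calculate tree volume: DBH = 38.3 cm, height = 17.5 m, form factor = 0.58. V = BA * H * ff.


(D/200)^2 = (38.3/200)^2 = 0.1915^2 = 0.03667225
BA = 3.141593 * 0.03667225 = 0.115209 m^2
V = 0.115209 * 17.5 * 0.58 = 1.16937 ≈ 1.169 m^3

1.169 m^3


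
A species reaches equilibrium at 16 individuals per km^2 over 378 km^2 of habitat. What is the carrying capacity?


K = 16 * 378 = 6048 individuals

6048 individuals


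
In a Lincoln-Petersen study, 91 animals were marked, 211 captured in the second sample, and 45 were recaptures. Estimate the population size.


N = M * C / R = 91 * 211 / 45 = 19201 / 45 = 426.69 ≈ 427

427 individuals


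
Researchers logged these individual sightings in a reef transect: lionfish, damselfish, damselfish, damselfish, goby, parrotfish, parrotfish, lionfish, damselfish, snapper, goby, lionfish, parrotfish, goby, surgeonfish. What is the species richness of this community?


Total individuals logged = 15
Distinct species (count of individuals): lionfish (3), damselfish (4), goby (3), parrotfish (3), snapper (1), surgeonfish (1)
Species richness = number of distinct species = 6

6


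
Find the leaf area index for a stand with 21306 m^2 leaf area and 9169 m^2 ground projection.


LAI = 21306 / 9169 = 2.3237 ≈ 2.32

2.32


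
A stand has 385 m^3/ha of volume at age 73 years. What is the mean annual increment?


MAI = 385 / 73 = 5.2740 ≈ 5.27 m^3/ha/yr

5.27 m^3/ha/yr


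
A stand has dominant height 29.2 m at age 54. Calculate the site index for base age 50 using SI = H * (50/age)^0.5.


50/54 = 0.925926
(0.925926)^0.5 = 0.962250
SI = 29.2 * 0.962250 = 28.0977 ≈ 28.1 m

28.1 m


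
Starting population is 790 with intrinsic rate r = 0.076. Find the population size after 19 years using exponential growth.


r*t = 0.076 * 19 = 1.444
exp(1.444) = 4.23761
N = 790 * 4.23761 = 3347.71 ≈ 3348

3348


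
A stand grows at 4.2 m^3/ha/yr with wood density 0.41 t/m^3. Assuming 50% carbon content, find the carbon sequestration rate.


C = 4.2 * 0.41 * 0.5 = 0.861 ≈ 0.86 t C/ha/yr

0.86 t C/ha/yr


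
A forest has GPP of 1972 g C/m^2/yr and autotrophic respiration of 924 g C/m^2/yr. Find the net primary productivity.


NPP = GPP - Ra = 1972 - 924 = 1048 g C/m^2/yr

1048 g C/m^2/yr


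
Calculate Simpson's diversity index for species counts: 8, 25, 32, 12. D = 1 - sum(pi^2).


Total N = 8 + 25 + 32 + 12 = 77
Per-species terms:
  p = 8/77 = 0.103896; p^2 = 0.103896^2 = 0.010794
  p = 25/77 = 0.324675; p^2 = 0.324675^2 = 0.105414
  p = 32/77 = 0.415584; p^2 = 0.415584^2 = 0.172710
  p = 12/77 = 0.155844; p^2 = 0.155844^2 = 0.024287
sum(p^2) = 0.010794 + 0.105414 + 0.172710 + 0.024287 = 0.313205
D = 1 - 0.313205 = 0.686795 ≈ 0.6868

0.6868


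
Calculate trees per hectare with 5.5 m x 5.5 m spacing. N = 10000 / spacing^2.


N = 10000 / 5.5^2 = 10000 / 30.25 = 330.579 ≈ 331 trees/ha

331 trees/ha


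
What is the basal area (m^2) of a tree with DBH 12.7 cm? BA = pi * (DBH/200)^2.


D/200 = 12.7/200 = 0.0635 m
(D/200)^2 = 0.0635^2 = 0.00403225
BA = 3.141593 * 0.00403225 = 0.0126677 ≈ 0.0127 m^2

0.0127 m^2


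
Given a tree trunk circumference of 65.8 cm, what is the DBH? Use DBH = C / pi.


DBH = C / pi = 65.8 / 3.141593 = 20.9448 ≈ 20.94 cm

20.94 cm


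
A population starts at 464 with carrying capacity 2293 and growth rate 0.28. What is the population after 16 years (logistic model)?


(K - N0)/N0 = (2293 - 464)/464 = 1829/464 = 3.94181
r*t = 0.28 * 16 = 4.48; exp(-4.48) = 0.0113334
3.94181 * 0.0113334 = 0.0446741
1 + 0.0446741 = 1.04467
N = 2293 / 1.04467 = 2194.95 ≈ 2195

2195


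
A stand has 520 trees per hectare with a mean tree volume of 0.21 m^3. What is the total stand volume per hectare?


V_stand = 520 * 0.21 = 109.2 m^3/ha

109.2 m^3/ha


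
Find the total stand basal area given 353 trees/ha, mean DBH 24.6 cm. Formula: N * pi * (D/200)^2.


(D/200)^2 = (24.6/200)^2 = 0.123^2 = 0.015129
Individual BA = 3.141593 * 0.015129 = 0.0475292 m^2
Stand BA = 353 * 0.0475292 = 16.7778 ≈ 16.78 m^2/ha

16.78 m^2/ha


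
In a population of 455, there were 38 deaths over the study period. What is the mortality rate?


Mortality rate = 38 / 455 = 0.083516 ≈ 0.0835

0.0835


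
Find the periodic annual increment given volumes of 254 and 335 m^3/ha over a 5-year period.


PAI = (V2 - V1) / period = (335 - 254) / 5 = 81 / 5 = 16.20 m^3/ha/yr

16.20 m^3/ha/yr


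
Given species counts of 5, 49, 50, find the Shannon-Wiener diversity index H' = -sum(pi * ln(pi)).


Total N = 5 + 49 + 50 = 104
Per-species terms:
  p = 5/104 = 0.048077; ln(p) = -3.034951; p*ln(p) = 0.048077 * (-3.034951) = -0.145911
  p = 49/104 = 0.471154; ln(p) = -0.752570; p*ln(p) = 0.471154 * (-0.752570) = -0.354576
  p = 50/104 = 0.480769; ln(p) = -0.732368; p*ln(p) = 0.480769 * (-0.732368) = -0.352100
sum(p*ln(p)) = (-0.145911) + (-0.354576) + (-0.352100) = -0.852587
H' = -(-0.852587) = 0.852587 ≈ 0.8526

0.8526


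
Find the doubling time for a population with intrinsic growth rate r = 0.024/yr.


td = ln(2) / 0.024 = 0.693147 / 0.024 = 28.8811 ≈ 28.9 years

28.9 years


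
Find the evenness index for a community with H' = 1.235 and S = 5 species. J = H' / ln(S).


ln(5) = 1.60944
J = H' / ln(S) = 1.235 / 1.60944 = 0.767348 ≈ 0.7673

0.7673


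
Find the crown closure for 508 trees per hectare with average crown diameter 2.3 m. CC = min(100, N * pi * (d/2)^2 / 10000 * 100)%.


(d/2)^2 = (2.3/2)^2 = 1.15^2 = 1.3225
Crown area = 3.141593 * 1.3225 = 4.15476 m^2
N * area / 10000 * 100 = 508 * 4.15476 / 10000 * 100 = 21.1062
CC = min(100, 21.1062) = 21.1062 ≈ 21.1%

21.1%


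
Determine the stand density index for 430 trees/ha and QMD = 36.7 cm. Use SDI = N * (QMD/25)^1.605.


QMD/25 = 36.7/25 = 1.468
(1.468)^1.605 = exp(1.605 * ln(1.468)) = exp(1.605 * 0.383901) = exp(0.616161) = 1.85181
SDI = 430 * 1.85181 = 796.278 ≈ 796

796


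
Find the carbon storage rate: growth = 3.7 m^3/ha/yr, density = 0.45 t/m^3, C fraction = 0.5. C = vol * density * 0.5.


C = 3.7 * 0.45 * 0.5 = 0.8325 ≈ 0.83 t C/ha/yr

0.83 t C/ha/yr


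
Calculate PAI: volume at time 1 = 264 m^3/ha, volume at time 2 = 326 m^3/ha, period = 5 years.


PAI = (V2 - V1) / period = (326 - 264) / 5 = 62 / 5 = 12.40 m^3/ha/yr

12.40 m^3/ha/yr


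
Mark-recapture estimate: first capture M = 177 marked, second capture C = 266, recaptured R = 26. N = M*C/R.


N = M * C / R = 177 * 266 / 26 = 47082 / 26 = 1810.85 ≈ 1811

1811 individuals


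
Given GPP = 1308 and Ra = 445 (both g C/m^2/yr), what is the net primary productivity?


NPP = GPP - Ra = 1308 - 445 = 863 g C/m^2/yr

863 g C/m^2/yr


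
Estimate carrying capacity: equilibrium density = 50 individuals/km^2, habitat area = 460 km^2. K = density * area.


K = 50 * 460 = 23000 individuals

23000 individuals


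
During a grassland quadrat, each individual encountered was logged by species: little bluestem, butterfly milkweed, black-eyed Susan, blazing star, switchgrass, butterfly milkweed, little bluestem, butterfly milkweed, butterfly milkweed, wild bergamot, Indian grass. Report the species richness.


Total individuals logged = 11
Distinct species (count of individuals): little bluestem (2), butterfly milkweed (4), black-eyed Susan (1), blazing star (1), switchgrass (1), wild bergamot (1), Indian grass (1)
Species richness = number of distinct species = 7

7


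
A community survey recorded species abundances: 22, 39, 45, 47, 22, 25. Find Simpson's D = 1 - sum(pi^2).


Total N = 22 + 39 + 45 + 47 + 22 + 25 = 200
Per-species terms:
  p = 22/200 = 0.110000; p^2 = 0.110000^2 = 0.012100
  p = 39/200 = 0.195000; p^2 = 0.195000^2 = 0.038025
  p = 45/200 = 0.225000; p^2 = 0.225000^2 = 0.050625
  p = 47/200 = 0.235000; p^2 = 0.235000^2 = 0.055225
  p = 22/200 = 0.110000; p^2 = 0.110000^2 = 0.012100
  p = 25/200 = 0.125000; p^2 = 0.125000^2 = 0.015625
sum(p^2) = 0.012100 + 0.038025 + 0.050625 + 0.055225 + 0.012100 + 0.015625 = 0.183700
D = 1 - 0.183700 = 0.816300 ≈ 0.8163

0.8163


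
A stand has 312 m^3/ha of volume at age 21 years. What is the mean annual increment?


MAI = 312 / 21 = 14.8571 ≈ 14.86 m^3/ha/yr

14.86 m^3/ha/yr


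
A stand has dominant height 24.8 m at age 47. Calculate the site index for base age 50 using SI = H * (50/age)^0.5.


50/47 = 1.06383
(1.06383)^0.5 = 1.03142
SI = 24.8 * 1.03142 = 25.5792 ≈ 25.6 m

25.6 m


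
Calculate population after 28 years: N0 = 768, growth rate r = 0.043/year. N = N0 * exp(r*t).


r*t = 0.043 * 28 = 1.204
exp(1.204) = 3.33342
N = 768 * 3.33342 = 2560.07 ≈ 2560

2560


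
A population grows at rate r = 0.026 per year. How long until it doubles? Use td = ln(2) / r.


td = ln(2) / 0.026 = 0.693147 / 0.026 = 26.6595 ≈ 26.7 years

26.7 years


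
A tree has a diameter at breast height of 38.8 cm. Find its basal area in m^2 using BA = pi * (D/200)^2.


D/200 = 38.8/200 = 0.194 m
(D/200)^2 = 0.194^2 = 0.037636
BA = 3.141593 * 0.037636 = 0.118237 ≈ 0.1182 m^2

0.1182 m^2


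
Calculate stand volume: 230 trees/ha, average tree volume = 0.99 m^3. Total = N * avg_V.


V_stand = 230 * 0.99 = 227.7 m^3/ha

227.7 m^3/ha


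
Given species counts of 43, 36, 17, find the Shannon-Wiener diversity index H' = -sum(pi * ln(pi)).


Total N = 43 + 36 + 17 = 96
Per-species terms:
  p = 43/96 = 0.447917; ln(p) = -0.803147; p*ln(p) = 0.447917 * (-0.803147) = -0.359743
  p = 36/96 = 0.375000; ln(p) = -0.980829; p*ln(p) = 0.375000 * (-0.980829) = -0.367811
  p = 17/96 = 0.177083; ln(p) = -1.731137; p*ln(p) = 0.177083 * (-1.731137) = -0.306555
sum(p*ln(p)) = (-0.359743) + (-0.367811) + (-0.306555) = -1.034109
H' = -(-1.034109) = 1.034109 ≈ 1.0341

1.0341


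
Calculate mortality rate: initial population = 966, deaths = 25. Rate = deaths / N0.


Mortality rate = 25 / 966 = 0.025880 ≈ 0.0259

0.0259


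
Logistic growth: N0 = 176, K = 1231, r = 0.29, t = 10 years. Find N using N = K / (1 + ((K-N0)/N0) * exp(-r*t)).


(K - N0)/N0 = (1231 - 176)/176 = 1055/176 = 5.99432
r*t = 0.29 * 10 = 2.9; exp(-2.9) = 0.0550232
5.99432 * 0.0550232 = 0.329827
1 + 0.329827 = 1.32983
N = 1231 / 1.32983 = 925.682 ≈ 926

926


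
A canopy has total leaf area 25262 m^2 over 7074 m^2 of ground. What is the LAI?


LAI = 25262 / 7074 = 3.5711 ≈ 3.57

3.57


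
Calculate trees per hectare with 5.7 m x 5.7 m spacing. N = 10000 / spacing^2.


N = 10000 / 5.7^2 = 10000 / 32.49 = 307.787 ≈ 308 trees/ha

308 trees/ha


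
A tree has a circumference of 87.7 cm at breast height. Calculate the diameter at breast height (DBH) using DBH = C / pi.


DBH = C / pi = 87.7 / 3.141593 = 27.9158 ≈ 27.92 cm

27.92 cm


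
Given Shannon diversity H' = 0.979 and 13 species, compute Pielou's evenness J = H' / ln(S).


ln(13) = 2.56495
J = H' / ln(S) = 0.979 / 2.56495 = 0.381684 ≈ 0.3817

0.3817


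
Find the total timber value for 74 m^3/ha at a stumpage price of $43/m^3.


Value = 74 * 43 = $3182/ha

$3182/ha


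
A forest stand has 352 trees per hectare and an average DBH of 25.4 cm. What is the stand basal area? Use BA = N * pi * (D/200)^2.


(D/200)^2 = (25.4/200)^2 = 0.127^2 = 0.016129
Individual BA = 3.141593 * 0.016129 = 0.0506708 m^2
Stand BA = 352 * 0.0506708 = 17.8361 ≈ 17.84 m^2/ha

17.84 m^2/ha


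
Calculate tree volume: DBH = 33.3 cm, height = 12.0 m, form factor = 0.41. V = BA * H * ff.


(D/200)^2 = (33.3/200)^2 = 0.1665^2 = 0.02772225
BA = 3.141593 * 0.02772225 = 0.0870920 m^2
V = 0.0870920 * 12.0 * 0.41 = 0.428493 ≈ 0.428 m^3

0.428 m^3


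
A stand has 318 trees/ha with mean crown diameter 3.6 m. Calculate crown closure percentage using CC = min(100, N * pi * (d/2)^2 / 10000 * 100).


(d/2)^2 = (3.6/2)^2 = 1.8^2 = 3.24
Crown area = 3.141593 * 3.24 = 10.1788 m^2
N * area / 10000 * 100 = 318 * 10.1788 / 10000 * 100 = 32.3686
CC = min(100, 32.3686) = 32.3686 ≈ 32.4%

32.4%


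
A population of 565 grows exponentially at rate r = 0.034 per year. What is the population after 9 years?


r*t = 0.034 * 9 = 0.306
exp(0.306) = 1.35798
N = 565 * 1.35798 = 767.259 ≈ 767

767


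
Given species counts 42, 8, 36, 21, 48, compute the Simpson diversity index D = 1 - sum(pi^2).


Total N = 42 + 8 + 36 + 21 + 48 = 155
Per-species terms:
  p = 42/155 = 0.270968; p^2 = 0.270968^2 = 0.073424
  p = 8/155 = 0.051613; p^2 = 0.051613^2 = 0.002664
  p = 36/155 = 0.232258; p^2 = 0.232258^2 = 0.053944
  p = 21/155 = 0.135484; p^2 = 0.135484^2 = 0.018356
  p = 48/155 = 0.309677; p^2 = 0.309677^2 = 0.095900
sum(p^2) = 0.073424 + 0.002664 + 0.053944 + 0.018356 + 0.095900 = 0.244288
D = 1 - 0.244288 = 0.755712 ≈ 0.7557

0.7557


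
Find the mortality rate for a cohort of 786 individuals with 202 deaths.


Mortality rate = 202 / 786 = 0.256997 ≈ 0.2570

0.2570


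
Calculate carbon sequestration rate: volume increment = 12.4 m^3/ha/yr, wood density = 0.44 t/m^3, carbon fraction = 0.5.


C = 12.4 * 0.44 * 0.5 = 2.728 ≈ 2.73 t C/ha/yr

2.73 t C/ha/yr


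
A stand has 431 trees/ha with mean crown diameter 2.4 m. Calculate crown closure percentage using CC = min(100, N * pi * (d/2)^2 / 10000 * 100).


(d/2)^2 = (2.4/2)^2 = 1.2^2 = 1.44
Crown area = 3.141593 * 1.44 = 4.52389 m^2
N * area / 10000 * 100 = 431 * 4.52389 / 10000 * 100 = 19.4980
CC = min(100, 19.4980) = 19.4980 ≈ 19.5%

19.5%


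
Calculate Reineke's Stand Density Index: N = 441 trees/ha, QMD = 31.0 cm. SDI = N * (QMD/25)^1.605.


QMD/25 = 31.0/25 = 1.24
(1.24)^1.605 = exp(1.605 * ln(1.24)) = exp(1.605 * 0.215111) = exp(0.345253) = 1.41235
SDI = 441 * 1.41235 = 622.846 ≈ 623

623


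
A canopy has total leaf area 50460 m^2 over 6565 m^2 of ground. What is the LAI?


LAI = 50460 / 6565 = 7.6862 ≈ 7.69

7.69


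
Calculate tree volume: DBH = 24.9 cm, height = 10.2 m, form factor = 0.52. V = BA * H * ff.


(D/200)^2 = (24.9/200)^2 = 0.1245^2 = 0.01550025
BA = 3.141593 * 0.01550025 = 0.0486955 m^2
V = 0.0486955 * 10.2 * 0.52 = 0.258281 ≈ 0.258 m^3

0.258 m^3


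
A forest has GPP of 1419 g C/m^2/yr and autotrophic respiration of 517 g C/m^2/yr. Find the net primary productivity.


NPP = GPP - Ra = 1419 - 517 = 902 g C/m^2/yr

902 g C/m^2/yr


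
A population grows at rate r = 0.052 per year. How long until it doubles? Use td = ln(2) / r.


td = ln(2) / 0.052 = 0.693147 / 0.052 = 13.3298 ≈ 13.3 years

13.3 years


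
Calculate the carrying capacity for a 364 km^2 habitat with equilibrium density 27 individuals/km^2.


K = 27 * 364 = 9828 individuals

9828 individuals


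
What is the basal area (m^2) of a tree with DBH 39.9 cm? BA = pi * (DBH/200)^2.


D/200 = 39.9/200 = 0.1995 m
(D/200)^2 = 0.1995^2 = 0.03980025
BA = 3.141593 * 0.03980025 = 0.125036 ≈ 0.1250 m^2

0.1250 m^2


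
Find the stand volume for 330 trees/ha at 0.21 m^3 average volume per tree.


V_stand = 330 * 0.21 = 69.3 m^3/ha

69.3 m^3/ha


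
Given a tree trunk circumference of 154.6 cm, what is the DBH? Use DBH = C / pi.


DBH = C / pi = 154.6 / 3.141593 = 49.2107 ≈ 49.21 cm

49.21 cm


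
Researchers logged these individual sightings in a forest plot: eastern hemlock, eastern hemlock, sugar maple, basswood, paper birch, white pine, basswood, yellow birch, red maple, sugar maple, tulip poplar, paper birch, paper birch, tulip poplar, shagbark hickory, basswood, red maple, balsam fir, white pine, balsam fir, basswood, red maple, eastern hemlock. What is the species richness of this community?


Total individuals logged = 23
Distinct species (count of individuals): eastern hemlock (3), sugar maple (2), basswood (4), paper birch (3), white pine (2), yellow birch (1), red maple (3), tulip poplar (2), shagbark hickory (1), balsam fir (2)
Species richness = number of distinct species = 10

10


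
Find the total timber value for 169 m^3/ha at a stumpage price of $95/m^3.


Value = 169 * 95 = $16055/ha

$16055/ha


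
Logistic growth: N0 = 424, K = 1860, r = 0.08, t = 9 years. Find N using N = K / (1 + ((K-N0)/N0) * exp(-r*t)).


(K - N0)/N0 = (1860 - 424)/424 = 1436/424 = 3.38679
r*t = 0.08 * 9 = 0.72; exp(-0.72) = 0.486752
3.38679 * 0.486752 = 1.64853
1 + 1.64853 = 2.64853
N = 1860 / 2.64853 = 702.276 ≈ 702

702


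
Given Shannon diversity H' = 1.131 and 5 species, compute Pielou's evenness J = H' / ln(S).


ln(5) = 1.60944
J = H' / ln(S) = 1.131 / 1.60944 = 0.702729 ≈ 0.7027

0.7027


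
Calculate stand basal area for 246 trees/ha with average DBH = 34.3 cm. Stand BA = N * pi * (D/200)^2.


(D/200)^2 = (34.3/200)^2 = 0.1715^2 = 0.02941225
Individual BA = 3.141593 * 0.02941225 = 0.0924013 m^2
Stand BA = 246 * 0.0924013 = 22.7307 ≈ 22.73 m^2/ha

22.73 m^2/ha


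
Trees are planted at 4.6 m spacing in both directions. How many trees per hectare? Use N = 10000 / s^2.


N = 10000 / 4.6^2 = 10000 / 21.16 = 472.590 ≈ 473 trees/ha

473 trees/ha


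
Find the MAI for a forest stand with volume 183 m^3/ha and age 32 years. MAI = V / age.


MAI = 183 / 32 = 5.7188 ≈ 5.72 m^3/ha/yr

5.72 m^3/ha/yr


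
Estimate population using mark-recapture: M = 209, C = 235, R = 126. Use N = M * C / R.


N = M * C / R = 209 * 235 / 126 = 49115 / 126 = 389.80 ≈ 390

390 individuals


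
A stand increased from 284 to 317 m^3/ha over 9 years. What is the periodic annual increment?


PAI = (V2 - V1) / period = (317 - 284) / 9 = 33 / 9 = 3.6667 ≈ 3.67 m^3/ha/yr

3.67 m^3/ha/yr


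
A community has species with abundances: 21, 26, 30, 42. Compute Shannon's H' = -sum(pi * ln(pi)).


Total N = 21 + 26 + 30 + 42 = 119
Per-species terms:
  p = 21/119 = 0.176471; ln(p) = -1.734599; p*ln(p) = 0.176471 * (-1.734599) = -0.306106
  p = 26/119 = 0.218487; ln(p) = -1.521029; p*ln(p) = 0.218487 * (-1.521029) = -0.332325
  p = 30/119 = 0.252101; ln(p) = -1.377925; p*ln(p) = 0.252101 * (-1.377925) = -0.347376
  p = 42/119 = 0.352941; ln(p) = -1.041454; p*ln(p) = 0.352941 * (-1.041454) = -0.367572
sum(p*ln(p)) = (-0.306106) + (-0.332325) + (-0.347376) + (-0.367572) = -1.353379
H' = -(-1.353379) = 1.353379 ≈ 1.3534

1.3534


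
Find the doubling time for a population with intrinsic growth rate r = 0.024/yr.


td = ln(2) / 0.024 = 0.693147 / 0.024 = 28.8811 ≈ 28.9 years

28.9 years


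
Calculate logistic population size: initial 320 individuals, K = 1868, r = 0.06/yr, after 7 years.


(K - N0)/N0 = (1868 - 320)/320 = 1548/320 = 4.83750
r*t = 0.06 * 7 = 0.42; exp(-0.42) = 0.657047
4.83750 * 0.657047 = 3.17846
1 + 3.17846 = 4.17846
N = 1868 / 4.17846 = 447.055 ≈ 447

447


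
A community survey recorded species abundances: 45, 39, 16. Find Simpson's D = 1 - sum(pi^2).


Total N = 45 + 39 + 16 = 100
Per-species terms:
  p = 45/100 = 0.450000; p^2 = 0.450000^2 = 0.202500
  p = 39/100 = 0.390000; p^2 = 0.390000^2 = 0.152100
  p = 16/100 = 0.160000; p^2 = 0.160000^2 = 0.025600
sum(p^2) = 0.202500 + 0.152100 + 0.025600 = 0.380200
D = 1 - 0.380200 = 0.619800 ≈ 0.6198

0.6198


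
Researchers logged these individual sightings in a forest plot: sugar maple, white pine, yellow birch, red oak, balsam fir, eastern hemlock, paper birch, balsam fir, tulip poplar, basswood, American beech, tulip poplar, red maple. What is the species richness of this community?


Total individuals logged = 13
Distinct species (count of individuals): sugar maple (1), white pine (1), yellow birch (1), red oak (1), balsam fir (2), eastern hemlock (1), paper birch (1), tulip poplar (2), basswood (1), American beech (1), red maple (1)
Species richness = number of distinct species = 11

11


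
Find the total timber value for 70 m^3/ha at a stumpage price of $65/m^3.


Value = 70 * 65 = $4550/ha

$4550/ha


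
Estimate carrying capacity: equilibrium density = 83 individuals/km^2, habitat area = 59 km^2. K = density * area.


K = 83 * 59 = 4897 individuals

4897 individuals


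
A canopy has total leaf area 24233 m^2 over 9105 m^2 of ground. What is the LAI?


LAI = 24233 / 9105 = 2.6615 ≈ 2.66

2.66


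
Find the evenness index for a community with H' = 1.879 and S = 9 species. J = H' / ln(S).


ln(9) = 2.19722
J = H' / ln(S) = 1.879 / 2.19722 = 0.855172 ≈ 0.8552

0.8552


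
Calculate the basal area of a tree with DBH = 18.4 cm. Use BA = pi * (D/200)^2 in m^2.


D/200 = 18.4/200 = 0.092 m
(D/200)^2 = 0.092^2 = 0.008464
BA = 3.141593 * 0.008464 = 0.0265904 ≈ 0.0266 m^2

0.0266 m^2


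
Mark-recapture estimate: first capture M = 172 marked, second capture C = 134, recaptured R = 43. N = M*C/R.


N = M * C / R = 172 * 134 / 43 = 23048 / 43 = 536

536 individuals


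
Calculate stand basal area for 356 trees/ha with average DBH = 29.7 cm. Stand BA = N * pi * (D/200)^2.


(D/200)^2 = (29.7/200)^2 = 0.1485^2 = 0.02205225
Individual BA = 3.141593 * 0.02205225 = 0.0692792 m^2
Stand BA = 356 * 0.0692792 = 24.6634 ≈ 24.66 m^2/ha

24.66 m^2/ha


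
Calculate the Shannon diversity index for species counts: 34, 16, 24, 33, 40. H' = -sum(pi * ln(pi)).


Total N = 34 + 16 + 24 + 33 + 40 = 147
Per-species terms:
  p = 34/147 = 0.231293; ln(p) = -1.464070; p*ln(p) = 0.231293 * (-1.464070) = -0.338629
  p = 16/147 = 0.108844; ln(p) = -2.217840; p*ln(p) = 0.108844 * (-2.217840) = -0.241399
  p = 24/147 = 0.163265; ln(p) = -1.812381; p*ln(p) = 0.163265 * (-1.812381) = -0.295898
  p = 33/147 = 0.224490; ln(p) = -1.493924; p*ln(p) = 0.224490 * (-1.493924) = -0.335371
  p = 40/147 = 0.272109; ln(p) = -1.301553; p*ln(p) = 0.272109 * (-1.301553) = -0.354164
sum(p*ln(p)) = (-0.338629) + (-0.241399) + (-0.295898) + (-0.335371) + (-0.354164) = -1.565461
H' = -(-1.565461) = 1.565461 ≈ 1.5655

1.5655


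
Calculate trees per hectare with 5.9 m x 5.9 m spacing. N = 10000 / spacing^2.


N = 10000 / 5.9^2 = 10000 / 34.81 = 287.274 ≈ 287 trees/ha

287 trees/ha


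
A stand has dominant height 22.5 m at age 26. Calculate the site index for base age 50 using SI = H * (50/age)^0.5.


50/26 = 1.92308
(1.92308)^0.5 = 1.38675
SI = 22.5 * 1.38675 = 31.2019 ≈ 31.2 m

31.2 m


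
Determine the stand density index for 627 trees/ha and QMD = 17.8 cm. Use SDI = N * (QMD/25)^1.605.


QMD/25 = 17.8/25 = 0.712
(0.712)^1.605 = exp(1.605 * ln(0.712)) = exp(1.605 * (-0.339677)) = exp(-0.545182) = 0.579736
SDI = 627 * 0.579736 = 363.494 ≈ 363

363


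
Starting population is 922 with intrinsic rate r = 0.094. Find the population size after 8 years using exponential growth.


r*t = 0.094 * 8 = 0.752
exp(0.752) = 2.12124
N = 922 * 2.12124 = 1955.78 ≈ 1956

1956


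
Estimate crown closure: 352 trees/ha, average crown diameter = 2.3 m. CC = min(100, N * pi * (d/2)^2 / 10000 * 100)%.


(d/2)^2 = (2.3/2)^2 = 1.15^2 = 1.3225
Crown area = 3.141593 * 1.3225 = 4.15476 m^2
N * area / 10000 * 100 = 352 * 4.15476 / 10000 * 100 = 14.6248
CC = min(100, 14.6248) = 14.6248 ≈ 14.6%

14.6%


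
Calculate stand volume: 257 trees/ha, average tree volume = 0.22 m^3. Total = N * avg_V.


V_stand = 257 * 0.22 = 56.54 ≈ 56.5 m^3/ha

56.5 m^3/ha


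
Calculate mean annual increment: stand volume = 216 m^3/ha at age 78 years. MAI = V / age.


MAI = 216 / 78 = 2.7692 ≈ 2.77 m^3/ha/yr

2.77 m^3/ha/yr


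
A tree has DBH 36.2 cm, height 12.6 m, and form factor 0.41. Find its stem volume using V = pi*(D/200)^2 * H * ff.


(D/200)^2 = (36.2/200)^2 = 0.181^2 = 0.032761
BA = 3.141593 * 0.032761 = 0.102922 m^2
V = 0.102922 * 12.6 * 0.41 = 0.531695 ≈ 0.532 m^3

0.532 m^3


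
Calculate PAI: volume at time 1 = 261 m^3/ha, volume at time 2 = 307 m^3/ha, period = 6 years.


PAI = (V2 - V1) / period = (307 - 261) / 6 = 46 / 6 = 7.6667 ≈ 7.67 m^3/ha/yr

7.67 m^3/ha/yr


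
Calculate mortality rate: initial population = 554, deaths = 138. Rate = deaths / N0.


Mortality rate = 138 / 554 = 0.249097 ≈ 0.2491

0.2491


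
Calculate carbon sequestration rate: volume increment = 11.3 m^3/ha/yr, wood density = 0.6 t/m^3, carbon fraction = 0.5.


C = 11.3 * 0.6 * 0.5 = 3.39 t C/ha/yr

3.39 t C/ha/yr


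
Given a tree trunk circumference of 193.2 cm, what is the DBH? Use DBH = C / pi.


DBH = C / pi = 193.2 / 3.141593 = 61.4975 ≈ 61.50 cm

61.50 cm


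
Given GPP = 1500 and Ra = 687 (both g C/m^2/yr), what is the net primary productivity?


NPP = GPP - Ra = 1500 - 687 = 813 g C/m^2/yr

813 g C/m^2/yr


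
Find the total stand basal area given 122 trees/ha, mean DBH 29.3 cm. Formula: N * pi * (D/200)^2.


(D/200)^2 = (29.3/200)^2 = 0.1465^2 = 0.02146225
Individual BA = 3.141593 * 0.02146225 = 0.0674257 m^2
Stand BA = 122 * 0.0674257 = 8.22594 ≈ 8.23 m^2/ha

8.23 m^2/ha


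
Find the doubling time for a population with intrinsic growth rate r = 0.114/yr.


td = ln(2) / 0.114 = 0.693147 / 0.114 = 6.08024 ≈ 6.1 years

6.1 years


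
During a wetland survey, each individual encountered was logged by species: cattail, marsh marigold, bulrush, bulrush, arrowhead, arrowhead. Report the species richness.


Total individuals logged = 6
Distinct species (count of individuals): cattail (1), marsh marigold (1), bulrush (2), arrowhead (2)
Species richness = number of distinct species = 4

4


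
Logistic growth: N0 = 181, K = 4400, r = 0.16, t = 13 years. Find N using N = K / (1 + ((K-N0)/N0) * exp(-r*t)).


(K - N0)/N0 = (4400 - 181)/181 = 4219/181 = 23.3094
r*t = 0.16 * 13 = 2.08; exp(-2.08) = 0.124930
23.3094 * 0.124930 = 2.91204
1 + 2.91204 = 3.91204
N = 4400 / 3.91204 = 1124.73 ≈ 1125

1125


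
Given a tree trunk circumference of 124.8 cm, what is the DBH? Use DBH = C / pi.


DBH = C / pi = 124.8 / 3.141593 = 39.7251 ≈ 39.73 cm

39.73 cm


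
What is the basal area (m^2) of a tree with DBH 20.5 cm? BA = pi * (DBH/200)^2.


D/200 = 20.5/200 = 0.1025 m
(D/200)^2 = 0.1025^2 = 0.01050625
BA = 3.141593 * 0.01050625 = 0.0330064 ≈ 0.0330 m^2

0.0330 m^2


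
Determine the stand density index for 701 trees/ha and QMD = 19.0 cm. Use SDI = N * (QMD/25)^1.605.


QMD/25 = 19.0/25 = 0.76
(0.76)^1.605 = exp(1.605 * ln(0.76)) = exp(1.605 * (-0.274437)) = exp(-0.440471) = 0.643733
SDI = 701 * 0.643733 = 451.257 ≈ 451

451


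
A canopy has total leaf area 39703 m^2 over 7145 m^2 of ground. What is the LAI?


LAI = 39703 / 7145 = 5.5568 ≈ 5.56

5.56


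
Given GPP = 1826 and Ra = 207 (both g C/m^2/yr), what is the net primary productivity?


NPP = GPP - Ra = 1826 - 207 = 1619 g C/m^2/yr

1619 g C/m^2/yr


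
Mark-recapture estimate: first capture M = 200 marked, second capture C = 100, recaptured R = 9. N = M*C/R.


N = M * C / R = 200 * 100 / 9 = 20000 / 9 = 2222.22 ≈ 2222

2222 individuals


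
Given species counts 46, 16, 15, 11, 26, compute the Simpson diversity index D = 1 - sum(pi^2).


Total N = 46 + 16 + 15 + 11 + 26 = 114
Per-species terms:
  p = 46/114 = 0.403509; p^2 = 0.403509^2 = 0.162820
  p = 16/114 = 0.140351; p^2 = 0.140351^2 = 0.019698
  p = 15/114 = 0.131579; p^2 = 0.131579^2 = 0.017313
  p = 11/114 = 0.096491; p^2 = 0.096491^2 = 0.009311
  p = 26/114 = 0.228070; p^2 = 0.228070^2 = 0.052016
sum(p^2) = 0.162820 + 0.019698 + 0.017313 + 0.009311 + 0.052016 = 0.261158
D = 1 - 0.261158 = 0.738842 ≈ 0.7388

0.7388


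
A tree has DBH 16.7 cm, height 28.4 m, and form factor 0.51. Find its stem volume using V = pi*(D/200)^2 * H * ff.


(D/200)^2 = (16.7/200)^2 = 0.0835^2 = 0.00697225
BA = 3.141593 * 0.00697225 = 0.0219040 m^2
V = 0.0219040 * 28.4 * 0.51 = 0.317258 ≈ 0.317 m^3

0.317 m^3


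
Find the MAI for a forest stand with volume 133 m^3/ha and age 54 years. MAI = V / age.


MAI = 133 / 54 = 2.4630 ≈ 2.46 m^3/ha/yr

2.46 m^3/ha/yr


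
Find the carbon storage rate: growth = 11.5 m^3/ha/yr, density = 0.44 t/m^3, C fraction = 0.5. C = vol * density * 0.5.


C = 11.5 * 0.44 * 0.5 = 2.53 t C/ha/yr

2.53 t C/ha/yr


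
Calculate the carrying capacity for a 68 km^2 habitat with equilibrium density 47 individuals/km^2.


K = 47 * 68 = 3196 individuals

3196 individuals


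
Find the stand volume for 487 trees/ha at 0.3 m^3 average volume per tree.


V_stand = 487 * 0.3 = 146.1 m^3/ha

146.1 m^3/ha


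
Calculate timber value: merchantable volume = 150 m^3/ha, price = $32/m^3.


Value = 150 * 32 = $4800/ha

$4800/ha


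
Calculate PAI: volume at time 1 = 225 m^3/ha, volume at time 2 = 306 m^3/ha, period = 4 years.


PAI = (V2 - V1) / period = (306 - 225) / 4 = 81 / 4 = 20.25 m^3/ha/yr

20.25 m^3/ha/yr


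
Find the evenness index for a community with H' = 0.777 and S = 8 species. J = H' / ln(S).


ln(8) = 2.07944
J = H' / ln(S) = 0.777 / 2.07944 = 0.373658 ≈ 0.3737

0.3737


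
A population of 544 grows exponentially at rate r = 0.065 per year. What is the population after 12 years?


r*t = 0.065 * 12 = 0.78
exp(0.78) = 2.18147
N = 544 * 2.18147 = 1186.72 ≈ 1187

1187


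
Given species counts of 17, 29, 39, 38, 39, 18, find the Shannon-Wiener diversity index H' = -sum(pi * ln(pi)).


Total N = 17 + 29 + 39 + 38 + 39 + 18 = 180
Per-species terms:
  p = 17/180 = 0.094444; ln(p) = -2.359748; p*ln(p) = 0.094444 * (-2.359748) = -0.222864
  p = 29/180 = 0.161111; ln(p) = -1.825662; p*ln(p) = 0.161111 * (-1.825662) = -0.294134
  p = 39/180 = 0.216667; ln(p) = -1.529394; p*ln(p) = 0.216667 * (-1.529394) = -0.331369
  p = 38/180 = 0.211111; ln(p) = -1.555371; p*ln(p) = 0.211111 * (-1.555371) = -0.328356
  p = 39/180 = 0.216667; ln(p) = -1.529394; p*ln(p) = 0.216667 * (-1.529394) = -0.331369
  p = 18/180 = 0.100000; ln(p) = -2.302585; p*ln(p) = 0.100000 * (-2.302585) = -0.230259
sum(p*ln(p)) = (-0.222864) + (-0.294134) + (-0.331369) + (-0.328356) + (-0.331369) + (-0.230259) = -1.738351
H' = -(-1.738351) = 1.738351 ≈ 1.7384

1.7384


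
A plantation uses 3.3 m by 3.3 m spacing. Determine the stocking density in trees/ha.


N = 10000 / 3.3^2 = 10000 / 10.89 = 918.274 ≈ 918 trees/ha

918 trees/ha


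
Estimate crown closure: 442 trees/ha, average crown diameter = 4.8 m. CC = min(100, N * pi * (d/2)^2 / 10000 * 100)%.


(d/2)^2 = (4.8/2)^2 = 2.4^2 = 5.76
Crown area = 3.141593 * 5.76 = 18.0956 m^2
N * area / 10000 * 100 = 442 * 18.0956 / 10000 * 100 = 79.9826
CC = min(100, 79.9826) = 79.9826 ≈ 80.0%

80.0%


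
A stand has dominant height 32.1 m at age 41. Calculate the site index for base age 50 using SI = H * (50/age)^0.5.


50/41 = 1.21951
(1.21951)^0.5 = 1.10431
SI = 32.1 * 1.10431 = 35.4484 ≈ 35.4 m

35.4 m


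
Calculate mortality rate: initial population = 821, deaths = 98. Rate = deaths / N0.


Mortality rate = 98 / 821 = 0.119367 ≈ 0.1194

0.1194


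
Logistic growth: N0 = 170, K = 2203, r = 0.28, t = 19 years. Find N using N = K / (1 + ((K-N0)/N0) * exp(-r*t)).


(K - N0)/N0 = (2203 - 170)/170 = 2033/170 = 11.9588
r*t = 0.28 * 19 = 5.32; exp(-5.32) = 0.00489275
11.9588 * 0.00489275 = 0.0585114
1 + 0.0585114 = 1.05851
N = 2203 / 1.05851 = 2081.23 ≈ 2081

2081


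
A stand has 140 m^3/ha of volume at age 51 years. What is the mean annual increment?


MAI = 140 / 51 = 2.7451 ≈ 2.75 m^3/ha/yr

2.75 m^3/ha/yr


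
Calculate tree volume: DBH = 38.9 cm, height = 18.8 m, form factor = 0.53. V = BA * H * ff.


(D/200)^2 = (38.9/200)^2 = 0.1945^2 = 0.03783025
BA = 3.141593 * 0.03783025 = 0.118847 m^2
V = 0.118847 * 18.8 * 0.53 = 1.18419 ≈ 1.184 m^3

1.184 m^3


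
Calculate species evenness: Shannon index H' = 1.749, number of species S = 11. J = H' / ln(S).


ln(11) = 2.39790
J = H' / ln(S) = 1.749 / 2.39790 = 0.729388 ≈ 0.7294

0.7294


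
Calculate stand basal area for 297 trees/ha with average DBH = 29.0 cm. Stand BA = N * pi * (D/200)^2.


(D/200)^2 = (29.0/200)^2 = 0.145^2 = 0.021025
Individual BA = 3.141593 * 0.021025 = 0.0660520 m^2
Stand BA = 297 * 0.0660520 = 19.6174 ≈ 19.62 m^2/ha

19.62 m^2/ha


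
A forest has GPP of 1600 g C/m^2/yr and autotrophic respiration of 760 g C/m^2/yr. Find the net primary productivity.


NPP = GPP - Ra = 1600 - 760 = 840 g C/m^2/yr

840 g C/m^2/yr


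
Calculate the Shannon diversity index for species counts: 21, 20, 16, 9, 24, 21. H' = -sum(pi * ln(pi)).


Total N = 21 + 20 + 16 + 9 + 24 + 21 = 111
Per-species terms:
  p = 21/111 = 0.189189; ln(p) = -1.665009; p*ln(p) = 0.189189 * (-1.665009) = -0.315001
  p = 20/111 = 0.180180; ln(p) = -1.713799; p*ln(p) = 0.180180 * (-1.713799) = -0.308792
  p = 16/111 = 0.144144; ln(p) = -1.936942; p*ln(p) = 0.144144 * (-1.936942) = -0.279199
  p = 9/111 = 0.081081; ln(p) = -2.512307; p*ln(p) = 0.081081 * (-2.512307) = -0.203700
  p = 24/111 = 0.216216; ln(p) = -1.531477; p*ln(p) = 0.216216 * (-1.531477) = -0.331130
  p = 21/111 = 0.189189; ln(p) = -1.665009; p*ln(p) = 0.189189 * (-1.665009) = -0.315001
sum(p*ln(p)) = (-0.315001) + (-0.308792) + (-0.279199) + (-0.203700) + (-0.331130) + (-0.315001) = -1.752823
H' = -(-1.752823) = 1.752823 ≈ 1.7528

1.7528


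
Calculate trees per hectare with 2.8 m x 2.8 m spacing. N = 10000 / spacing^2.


N = 10000 / 2.8^2 = 10000 / 7.84 = 1275.51 ≈ 1276 trees/ha

1276 trees/ha


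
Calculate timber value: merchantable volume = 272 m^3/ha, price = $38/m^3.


Value = 272 * 38 = $10336/ha

$10336/ha


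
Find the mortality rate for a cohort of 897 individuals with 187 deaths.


Mortality rate = 187 / 897 = 0.208473 ≈ 0.2085

0.2085


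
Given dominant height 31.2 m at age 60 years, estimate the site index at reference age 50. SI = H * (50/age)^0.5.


50/60 = 0.833333
(0.833333)^0.5 = 0.912871
SI = 31.2 * 0.912871 = 28.4816 ≈ 28.5 m

28.5 m


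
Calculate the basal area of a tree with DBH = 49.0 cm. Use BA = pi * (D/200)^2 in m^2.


D/200 = 49.0/200 = 0.245 m
(D/200)^2 = 0.245^2 = 0.060025
BA = 3.141593 * 0.060025 = 0.188574 ≈ 0.1886 m^2

0.1886 m^2


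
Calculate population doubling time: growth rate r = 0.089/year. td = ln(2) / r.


td = ln(2) / 0.089 = 0.693147 / 0.089 = 7.78817 ≈ 7.8 years

7.8 years


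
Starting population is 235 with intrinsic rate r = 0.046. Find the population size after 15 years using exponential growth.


r*t = 0.046 * 15 = 0.69
exp(0.69) = 1.99372
N = 235 * 1.99372 = 468.524 ≈ 469

469


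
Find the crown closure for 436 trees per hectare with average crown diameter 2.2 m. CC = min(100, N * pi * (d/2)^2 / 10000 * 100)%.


(d/2)^2 = (2.2/2)^2 = 1.1^2 = 1.21
Crown area = 3.141593 * 1.21 = 3.80133 m^2
N * area / 10000 * 100 = 436 * 3.80133 / 10000 * 100 = 16.5738
CC = min(100, 16.5738) = 16.5738 ≈ 16.6%

16.6%


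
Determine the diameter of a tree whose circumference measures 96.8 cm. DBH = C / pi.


DBH = C / pi = 96.8 / 3.141593 = 30.8124 ≈ 30.81 cm

30.81 cm


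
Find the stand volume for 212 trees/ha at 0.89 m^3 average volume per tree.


V_stand = 212 * 0.89 = 188.68 ≈ 188.7 m^3/ha

188.7 m^3/ha


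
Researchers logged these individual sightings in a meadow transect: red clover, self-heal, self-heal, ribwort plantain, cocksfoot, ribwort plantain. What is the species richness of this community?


Total individuals logged = 6
Distinct species (count of individuals): red clover (1), self-heal (2), ribwort plantain (2), cocksfoot (1)
Species richness = number of distinct species = 4

4


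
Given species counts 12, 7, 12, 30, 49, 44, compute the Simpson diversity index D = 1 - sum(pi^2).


Total N = 12 + 7 + 12 + 30 + 49 + 44 = 154
Per-species terms:
  p = 12/154 = 0.077922; p^2 = 0.077922^2 = 0.006072
  p = 7/154 = 0.045455; p^2 = 0.045455^2 = 0.002066
  p = 12/154 = 0.077922; p^2 = 0.077922^2 = 0.006072
  p = 30/154 = 0.194805; p^2 = 0.194805^2 = 0.037949
  p = 49/154 = 0.318182; p^2 = 0.318182^2 = 0.101240
  p = 44/154 = 0.285714; p^2 = 0.285714^2 = 0.081632
sum(p^2) = 0.006072 + 0.002066 + 0.006072 + 0.037949 + 0.101240 + 0.081632 = 0.235031
D = 1 - 0.235031 = 0.764969 ≈ 0.7650

0.7650


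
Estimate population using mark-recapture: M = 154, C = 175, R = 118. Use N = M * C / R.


N = M * C / R = 154 * 175 / 118 = 26950 / 118 = 228.39 ≈ 228

228 individuals


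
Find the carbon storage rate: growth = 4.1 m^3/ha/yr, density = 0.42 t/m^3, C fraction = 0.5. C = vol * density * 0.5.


C = 4.1 * 0.42 * 0.5 = 0.861 ≈ 0.86 t C/ha/yr

0.86 t C/ha/yr


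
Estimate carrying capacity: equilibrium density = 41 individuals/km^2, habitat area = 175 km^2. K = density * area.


K = 41 * 175 = 7175 individuals

7175 individuals


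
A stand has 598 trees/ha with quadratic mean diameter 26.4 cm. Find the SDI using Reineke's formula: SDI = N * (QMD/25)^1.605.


QMD/25 = 26.4/25 = 1.056
(1.056)^1.605 = exp(1.605 * ln(1.056)) = exp(1.605 * 0.0544882) = exp(0.0874536) = 1.09139
SDI = 598 * 1.09139 = 652.651 ≈ 653

653


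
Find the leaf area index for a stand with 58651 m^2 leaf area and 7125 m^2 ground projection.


LAI = 58651 / 7125 = 8.2317 ≈ 8.23

8.23


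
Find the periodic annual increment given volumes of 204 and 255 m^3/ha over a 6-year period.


PAI = (V2 - V1) / period = (255 - 204) / 6 = 51 / 6 = 8.50 m^3/ha/yr

8.50 m^3/ha/yr


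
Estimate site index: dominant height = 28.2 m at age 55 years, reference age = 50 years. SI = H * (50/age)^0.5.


50/55 = 0.909091
(0.909091)^0.5 = 0.953463
SI = 28.2 * 0.953463 = 26.8877 ≈ 26.9 m

26.9 m
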